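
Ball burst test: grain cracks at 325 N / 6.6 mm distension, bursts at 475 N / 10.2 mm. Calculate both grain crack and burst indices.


Crack index = 49.2 N/mm
Burst index = 46.6 N/mm

Crack index = 325 / 6.6 = 49.2 N/mm
Burst index = 475 / 10.2 = 46.6 N/mm


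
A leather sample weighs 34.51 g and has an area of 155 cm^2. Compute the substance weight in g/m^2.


2226.5 g/m^2

Substance weight = mass / area x 10000
SW = 34.51 / 155 x 10000
SW = 2226.5 g/m^2


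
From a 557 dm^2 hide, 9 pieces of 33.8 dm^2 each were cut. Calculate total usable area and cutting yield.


Total usable = 9 x 33.8 = 304.2 dm^2
Yield = 304.2 / 557 x 100 = 54.6%


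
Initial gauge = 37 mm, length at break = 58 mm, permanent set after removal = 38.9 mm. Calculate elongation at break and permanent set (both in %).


Elongation at break = (58 - 37) / 37 x 100 = 56.8%
Permanent set = (38.9 - 37) / 37 x 100 = 5.1%


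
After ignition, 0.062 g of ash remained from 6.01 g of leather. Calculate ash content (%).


1.03%

Ash% = 0.062 / 6.01 x 100
Ash% = 1.03%


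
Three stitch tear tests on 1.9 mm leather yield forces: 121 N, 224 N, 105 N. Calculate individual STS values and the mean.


STS1 = 121 / 1.9 = 63.7 N/mm
STS2 = 224 / 1.9 = 117.9 N/mm
STS3 = 105 / 1.9 = 55.3 N/mm
Mean = (63.7 + 117.9 + 55.3) / 3 = 79.0 N/mm


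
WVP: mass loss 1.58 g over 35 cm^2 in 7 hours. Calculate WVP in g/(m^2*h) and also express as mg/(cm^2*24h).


WVP = 1.58 / (35 x 7) x 10000 = 64.49 g/(m^2*h)
Mass loss in mg = 1.58 x 1000 = 1580 mg
Per cm^2 per 24h in mg: 1580 x 24 / (35 x 7) = 37920 / 245 = 154.78 mg/(cm^2*24h)


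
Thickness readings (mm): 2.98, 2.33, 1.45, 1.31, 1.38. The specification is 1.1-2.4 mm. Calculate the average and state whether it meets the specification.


Average = 1.89 mm
Within specification: Yes


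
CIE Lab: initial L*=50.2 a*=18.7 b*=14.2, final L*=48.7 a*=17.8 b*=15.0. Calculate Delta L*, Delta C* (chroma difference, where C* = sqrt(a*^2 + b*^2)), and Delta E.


Delta L* = -1.5
Delta C* = -0.20
Delta E = 1.92

Delta L* = 48.7 - 50.2 = -1.5
C1* = sqrt((18.7)^2 + (14.2)^2) = 23.480
C2* = sqrt((17.8)^2 + (15.0)^2) = 23.277
Delta C* = 23.277 - 23.480 = -0.20
Delta E = sqrt((-1.5)^2 + (-0.9)^2 + (0.8)^2) = 1.92


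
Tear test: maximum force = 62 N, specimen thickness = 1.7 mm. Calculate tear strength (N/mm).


36.5 N/mm


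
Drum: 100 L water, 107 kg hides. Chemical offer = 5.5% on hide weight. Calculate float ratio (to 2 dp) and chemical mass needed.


Float ratio = 0.93
Chemical needed = 5.885 kg

Float ratio = 100 / 107 = 0.93
Chemical = 107 x 5.5 / 100 = 5.885 kg


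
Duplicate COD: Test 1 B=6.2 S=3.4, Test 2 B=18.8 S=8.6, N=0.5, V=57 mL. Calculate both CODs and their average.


COD1 = (6.2 - 3.4) x 0.5 x 8000 / 57 = 196.5 mg/L
COD2 = (18.8 - 8.6) x 0.5 x 8000 / 57 = 715.8 mg/L
Average = (196.5 + 715.8) / 2 = 456.2 mg/L


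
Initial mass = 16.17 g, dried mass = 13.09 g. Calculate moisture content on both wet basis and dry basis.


Moisture lost = 16.17 - 13.09 = 3.08 g
Wet basis MC = 3.08 / 16.17 x 100 = 19.0%
Dry basis MC = 3.08 / 13.09 x 100 = 23.5%


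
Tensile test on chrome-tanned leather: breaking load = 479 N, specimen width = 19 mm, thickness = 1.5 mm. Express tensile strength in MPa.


16.81 MPa

Cross-section = 19 x 1.5 = 28.5 mm^2
TS = 479 / 28.5 = 16.81 MPa
(1 N/mm^2 = 1 MPa)


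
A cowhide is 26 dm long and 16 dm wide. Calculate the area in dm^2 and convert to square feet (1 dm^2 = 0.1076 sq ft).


416 dm^2
44.76 sq ft

Area = 26 x 16 = 416 dm^2
Conversion: 416 x 0.1076 = 44.76 sq ft


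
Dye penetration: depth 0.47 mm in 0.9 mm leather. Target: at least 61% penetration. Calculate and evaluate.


Penetration = 52.2%
Meets target: No

Penetration = 0.47 / 0.9 x 100 = 52.2%
Target: 61%
Meets target: No


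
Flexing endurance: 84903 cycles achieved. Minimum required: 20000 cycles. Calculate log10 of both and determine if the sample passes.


log10(84903) = 4.93
log10(20000) = 4.30
Passes: Yes


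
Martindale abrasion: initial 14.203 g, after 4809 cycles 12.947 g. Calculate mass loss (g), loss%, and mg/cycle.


Mass loss = 1.256 g
Loss = 8.84%
Rate = 0.261 mg/cycle


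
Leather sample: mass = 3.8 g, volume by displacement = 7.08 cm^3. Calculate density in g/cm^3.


Density = mass / volume
Density = 3.8 / 7.08 = 0.537 g/cm^3


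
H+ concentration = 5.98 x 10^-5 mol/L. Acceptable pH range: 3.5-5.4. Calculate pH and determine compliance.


pH = 4.22
Compliant: Yes

pH = -log10(5.98 x 10^-5) = 4.22
Range: 3.5 to 5.4
Compliant: Yes


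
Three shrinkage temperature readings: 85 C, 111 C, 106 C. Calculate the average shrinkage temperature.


100.7 C

Average = (85 + 111 + 106) / 3
Average = 302 / 3 = 100.7 C


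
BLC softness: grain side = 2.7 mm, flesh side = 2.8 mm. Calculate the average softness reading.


Average = (2.7 + 2.8) / 2
Average = 2.75 mm


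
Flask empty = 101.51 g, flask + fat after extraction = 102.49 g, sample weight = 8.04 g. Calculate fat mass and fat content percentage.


Fat mass = 102.49 - 101.51 = 0.98 g
Fat% = 0.98 / 8.04 x 100 = 12.2%


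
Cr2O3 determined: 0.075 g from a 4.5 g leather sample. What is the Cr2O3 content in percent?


1.67%


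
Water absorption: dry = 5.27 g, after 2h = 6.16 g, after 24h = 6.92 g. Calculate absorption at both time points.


WA (2h) = (6.16 - 5.27) / 5.27 x 100 = 16.9%
WA (24h) = (6.92 - 5.27) / 5.27 x 100 = 31.3%


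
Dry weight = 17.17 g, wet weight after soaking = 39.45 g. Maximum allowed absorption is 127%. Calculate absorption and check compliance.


Absorption = 129.8%
Compliant: No

WA = (39.45 - 17.17) / 17.17 x 100 = 129.8%
Maximum allowed: 127%
Compliant: No


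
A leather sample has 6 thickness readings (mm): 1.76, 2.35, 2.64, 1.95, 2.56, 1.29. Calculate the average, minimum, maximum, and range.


Sum = 12.55
Average = 12.55 / 6 = 2.09 mm
Minimum = 1.29 mm
Maximum = 2.64 mm
Range = 2.64 - 1.29 = 1.35 mm


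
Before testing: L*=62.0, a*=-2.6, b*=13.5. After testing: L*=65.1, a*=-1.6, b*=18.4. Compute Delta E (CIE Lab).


dL = 65.1 - 62.0 = 3.1
da = -1.6 - (-2.6) = 1.0
db = 18.4 - 13.5 = 4.9
dE = sqrt((3.1)^2 + (1.0)^2 + (4.9)^2) = 5.88


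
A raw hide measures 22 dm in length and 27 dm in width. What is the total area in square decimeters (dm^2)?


Area = length x width
Area = 22 x 27 = 594 dm^2


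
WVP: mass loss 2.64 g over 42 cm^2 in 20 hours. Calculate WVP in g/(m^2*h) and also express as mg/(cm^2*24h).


WVP = 31.43 g/(m^2*h)
Daily rate = 75.43 mg/(cm^2*24h)


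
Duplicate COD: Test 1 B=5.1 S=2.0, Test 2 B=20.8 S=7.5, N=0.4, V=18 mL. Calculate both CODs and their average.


COD1 = (5.1 - 2.0) x 0.4 x 8000 / 18 = 551.1 mg/L
COD2 = (20.8 - 7.5) x 0.4 x 8000 / 18 = 2364.4 mg/L
Average = (551.1 + 2364.4) / 2 = 1457.8 mg/L


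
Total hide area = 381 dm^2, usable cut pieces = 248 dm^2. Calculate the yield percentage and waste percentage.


Yield = 248 / 381 x 100 = 65.1%
Waste = 381 - 248 = 133 dm^2
Waste% = 100 - 65.1 = 34.9%


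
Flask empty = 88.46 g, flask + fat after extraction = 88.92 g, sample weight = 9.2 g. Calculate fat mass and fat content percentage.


Fat mass = 0.46 g
Fat content = 5.0%


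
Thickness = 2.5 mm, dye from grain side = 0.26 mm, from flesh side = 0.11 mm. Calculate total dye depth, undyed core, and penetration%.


Total dyed = 0.26 + 0.11 = 0.37 mm
Undyed core = 2.5 - 0.37 = 2.13 mm
Penetration = 0.37 / 2.5 x 100 = 14.8%


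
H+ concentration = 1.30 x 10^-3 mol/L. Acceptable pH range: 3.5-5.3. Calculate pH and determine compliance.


pH = -log10(1.30 x 10^-3) = 2.89
Range: 3.5 to 5.3
Compliant: No


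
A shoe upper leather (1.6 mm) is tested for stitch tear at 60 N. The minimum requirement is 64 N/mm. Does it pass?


STS = 37.5 N/mm
Passes: No

STS = 60 / 1.6 = 37.5 N/mm
Minimum required: 64 N/mm
Passes: No


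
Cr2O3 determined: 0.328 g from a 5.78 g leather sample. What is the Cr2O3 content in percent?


5.67%

Cr2O3% = 0.328 / 5.78 x 100
Cr2O3% = 5.67%


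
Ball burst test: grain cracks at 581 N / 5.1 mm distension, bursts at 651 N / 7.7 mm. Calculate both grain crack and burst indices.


Crack index = 113.9 N/mm
Burst index = 84.5 N/mm


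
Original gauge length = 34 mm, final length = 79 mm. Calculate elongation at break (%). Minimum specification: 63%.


Elongation = 132.4%
Meets spec: Yes

Extension = 79 - 34 = 45 mm
Elongation = 45 / 34 x 100 = 132.4%
Minimum required: 63%
Meets specification: Yes


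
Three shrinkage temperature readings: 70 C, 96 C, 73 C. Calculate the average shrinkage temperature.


79.7 C


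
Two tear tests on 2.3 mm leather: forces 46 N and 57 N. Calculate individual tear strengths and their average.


Tear 1 = 20.0 N/mm
Tear 2 = 24.8 N/mm
Average = 22.4 N/mm

Tear 1 = 46 / 2.3 = 20.0 N/mm
Tear 2 = 57 / 2.3 = 24.8 N/mm
Average = (20.0 + 24.8) / 2 = 22.4 N/mm


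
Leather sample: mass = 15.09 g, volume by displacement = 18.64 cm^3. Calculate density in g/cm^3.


Density = mass / volume
Density = 15.09 / 18.64 = 0.810 g/cm^3


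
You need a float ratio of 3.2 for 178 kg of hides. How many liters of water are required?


569.6 L

Water = hide weight x target ratio
Water = 178 x 3.2 = 569.6 L


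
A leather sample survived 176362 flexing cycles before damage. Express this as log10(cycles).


5.25

log10(176362) = 5.25


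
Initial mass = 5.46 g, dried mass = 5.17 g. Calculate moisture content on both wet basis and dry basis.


Moisture lost = 5.46 - 5.17 = 0.29 g
Wet basis MC = 0.29 / 5.46 x 100 = 5.3%
Dry basis MC = 0.29 / 5.17 x 100 = 5.6%


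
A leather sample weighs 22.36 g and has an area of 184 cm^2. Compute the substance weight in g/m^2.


Substance weight = mass / area x 10000
SW = 22.36 / 184 x 10000
SW = 1215.2 g/m^2


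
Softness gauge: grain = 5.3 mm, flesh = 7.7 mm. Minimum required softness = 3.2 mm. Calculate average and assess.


Average softness = 6.50 mm
Meets requirement: Yes

Average = (5.3 + 7.7) / 2 = 6.50 mm
Minimum = 3.2 mm
Meets requirement: Yes


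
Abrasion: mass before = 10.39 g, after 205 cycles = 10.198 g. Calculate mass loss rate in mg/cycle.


0.937 mg/cycle


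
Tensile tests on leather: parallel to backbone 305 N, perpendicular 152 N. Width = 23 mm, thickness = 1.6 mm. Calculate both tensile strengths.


Area = 23 x 1.6 = 36.8 mm^2
TS (parallel) = 305 / 36.8 = 8.29 N/mm^2
TS (perpendicular) = 152 / 36.8 = 4.13 N/mm^2


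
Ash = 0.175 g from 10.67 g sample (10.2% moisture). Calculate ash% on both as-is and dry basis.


As-is ash% = 0.175 / 10.67 x 100 = 1.64%
Dry mass = 10.67 x (100 - 10.2) / 100 = 9.58166 g
Dry-basis ash% = 0.175 / 9.58166 x 100 = 1.83%


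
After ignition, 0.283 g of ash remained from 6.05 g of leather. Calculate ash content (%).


4.68%

Ash% = 0.283 / 6.05 x 100
Ash% = 4.68%


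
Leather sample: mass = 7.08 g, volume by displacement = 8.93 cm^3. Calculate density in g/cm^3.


Density = mass / volume
Density = 7.08 / 8.93 = 0.793 g/cm^3


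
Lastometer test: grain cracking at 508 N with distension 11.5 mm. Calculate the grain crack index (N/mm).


Grain crack index = force / distension
Index = 508 / 11.5 = 44.2 N/mm


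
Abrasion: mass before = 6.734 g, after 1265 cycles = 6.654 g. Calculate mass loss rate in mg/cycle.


0.063 mg/cycle


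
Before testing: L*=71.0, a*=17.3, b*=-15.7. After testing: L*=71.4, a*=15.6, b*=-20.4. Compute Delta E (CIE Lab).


dL = 71.4 - 71.0 = 0.4
da = 15.6 - 17.3 = -1.7
db = -20.4 - (-15.7) = -4.7
dE = sqrt((0.4)^2 + (-1.7)^2 + (-4.7)^2) = 5.01


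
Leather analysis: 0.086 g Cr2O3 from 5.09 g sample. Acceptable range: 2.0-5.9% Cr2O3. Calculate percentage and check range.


Cr2O3 = 1.69%
Within range: No


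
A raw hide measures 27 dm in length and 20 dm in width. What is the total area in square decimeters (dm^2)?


Area = length x width
Area = 27 x 20 = 540 dm^2


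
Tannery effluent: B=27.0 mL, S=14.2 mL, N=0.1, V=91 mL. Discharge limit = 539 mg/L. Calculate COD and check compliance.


COD = 112.5 mg/L
Compliant: Yes


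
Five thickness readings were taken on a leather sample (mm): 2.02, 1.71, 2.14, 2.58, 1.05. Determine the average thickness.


Sum = 2.02 + 1.71 + 2.14 + 2.58 + 1.05 = 9.50
Average = 9.50 / 5 = 1.90 mm


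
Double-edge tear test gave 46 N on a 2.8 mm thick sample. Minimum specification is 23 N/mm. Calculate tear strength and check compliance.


Tear strength = 16.4 N/mm
Compliant: No


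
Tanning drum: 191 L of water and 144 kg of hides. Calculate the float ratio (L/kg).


1.3

Float ratio = water / hide weight
Ratio = 191 / 144 = 1.3


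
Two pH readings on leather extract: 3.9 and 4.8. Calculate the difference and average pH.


Difference = |3.9 - 4.8| = 0.9
Average = (3.9 + 4.8) / 2 = 4.35


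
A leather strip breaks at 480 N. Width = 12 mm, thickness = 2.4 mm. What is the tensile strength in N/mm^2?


Cross-sectional area = 12 x 2.4 = 28.8 mm^2
Tensile strength = 480 / 28.8 = 16.67 N/mm^2


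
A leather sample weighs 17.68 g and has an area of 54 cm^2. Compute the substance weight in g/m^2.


3274.1 g/m^2


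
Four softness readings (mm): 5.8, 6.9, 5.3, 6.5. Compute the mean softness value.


6.13 mm


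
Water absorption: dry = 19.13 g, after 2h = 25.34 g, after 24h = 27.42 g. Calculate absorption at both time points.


WA (2h) = (25.34 - 19.13) / 19.13 x 100 = 32.5%
WA (24h) = (27.42 - 19.13) / 19.13 x 100 = 43.3%


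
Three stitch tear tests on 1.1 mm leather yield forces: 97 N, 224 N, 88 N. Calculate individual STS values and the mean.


STS1 = 88.2 N/mm
STS2 = 203.6 N/mm
STS3 = 80.0 N/mm
Mean = 123.9 N/mm


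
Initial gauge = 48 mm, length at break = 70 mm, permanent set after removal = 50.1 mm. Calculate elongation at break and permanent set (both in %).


Elongation at break = (70 - 48) / 48 x 100 = 45.8%
Permanent set = (50.1 - 48) / 48 x 100 = 4.4%


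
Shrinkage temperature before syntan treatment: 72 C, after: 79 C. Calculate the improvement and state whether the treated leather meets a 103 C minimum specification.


Improvement = 79 - 72 = 7 C
Spec check: 79 C >= 103 C? No


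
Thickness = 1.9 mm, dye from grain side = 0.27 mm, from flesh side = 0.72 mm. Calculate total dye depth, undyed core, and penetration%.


Total dyed = 0.99 mm
Undyed core = 0.91 mm
Penetration = 52.1%

Total dyed = 0.27 + 0.72 = 0.99 mm
Undyed core = 1.9 - 0.99 = 0.91 mm
Penetration = 0.99 / 1.9 x 100 = 52.1%


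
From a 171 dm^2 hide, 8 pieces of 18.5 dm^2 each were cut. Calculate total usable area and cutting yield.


Usable area = 148.0 dm^2
Yield = 86.5%

Total usable = 8 x 18.5 = 148.0 dm^2
Yield = 148.0 / 171 x 100 = 86.5%


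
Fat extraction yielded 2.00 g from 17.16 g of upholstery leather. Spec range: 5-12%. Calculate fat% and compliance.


Fat% = 2.00 / 17.16 x 100 = 11.7%
Spec range: 5-12%
Compliant: Yes


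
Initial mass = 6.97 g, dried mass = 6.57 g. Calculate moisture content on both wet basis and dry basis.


Moisture lost = 6.97 - 6.57 = 0.40 g
Wet basis MC = 0.40 / 6.97 x 100 = 5.7%
Dry basis MC = 0.40 / 6.57 x 100 = 6.1%


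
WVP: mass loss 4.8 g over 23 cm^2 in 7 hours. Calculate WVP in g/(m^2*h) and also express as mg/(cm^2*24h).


WVP = 4.8 / (23 x 7) x 10000 = 298.14 g/(m^2*h)
Mass loss in mg = 4.8 x 1000 = 4800 mg
Per cm^2 per 24h in mg: 4800 x 24 / (23 x 7) = 115200 / 161 = 715.53 mg/(cm^2*24h)


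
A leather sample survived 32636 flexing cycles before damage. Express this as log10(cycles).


4.51

log10(32636) = 4.51


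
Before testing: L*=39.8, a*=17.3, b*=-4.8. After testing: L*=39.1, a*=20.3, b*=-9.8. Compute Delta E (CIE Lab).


Delta E = 5.87

dL = 39.1 - 39.8 = -0.7
da = 20.3 - 17.3 = 3.0
db = -9.8 - (-4.8) = -5.0
dE = sqrt((-0.7)^2 + (3.0)^2 + (-5.0)^2) = 5.87


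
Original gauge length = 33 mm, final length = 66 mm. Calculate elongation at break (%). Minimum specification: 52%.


Extension = 66 - 33 = 33 mm
Elongation = 33 / 33 x 100 = 100.0%
Minimum required: 52%
Meets specification: Yes


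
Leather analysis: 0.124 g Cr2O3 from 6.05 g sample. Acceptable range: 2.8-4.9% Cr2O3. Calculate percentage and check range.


Cr2O3% = 0.124 / 6.05 x 100 = 2.05%
Acceptable range: 2.8 to 4.9%
Within range: No


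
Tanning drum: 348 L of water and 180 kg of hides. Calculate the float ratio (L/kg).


1.9


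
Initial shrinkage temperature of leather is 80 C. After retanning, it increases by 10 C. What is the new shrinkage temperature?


New Ts = 80 + 10 = 90 C


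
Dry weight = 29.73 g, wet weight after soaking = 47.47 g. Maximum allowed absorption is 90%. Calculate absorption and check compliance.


WA = (47.47 - 29.73) / 29.73 x 100 = 59.7%
Maximum allowed: 90%
Compliant: Yes


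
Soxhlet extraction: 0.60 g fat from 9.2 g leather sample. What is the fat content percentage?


6.5%


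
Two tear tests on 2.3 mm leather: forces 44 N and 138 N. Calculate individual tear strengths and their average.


Tear 1 = 44 / 2.3 = 19.1 N/mm
Tear 2 = 138 / 2.3 = 60.0 N/mm
Average = (19.1 + 60.0) / 2 = 39.6 N/mm


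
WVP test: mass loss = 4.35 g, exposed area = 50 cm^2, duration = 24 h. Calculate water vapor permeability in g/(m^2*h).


WVP = mass_loss / (area x time) x 10000
WVP = 4.35 / (50 x 24) x 10000
WVP = 4.35 / 1200 x 10000 = 36.25 g/(m^2*h)


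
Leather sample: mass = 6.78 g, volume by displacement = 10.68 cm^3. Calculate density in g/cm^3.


0.635 g/cm^3

Density = mass / volume
Density = 6.78 / 10.68 = 0.635 g/cm^3


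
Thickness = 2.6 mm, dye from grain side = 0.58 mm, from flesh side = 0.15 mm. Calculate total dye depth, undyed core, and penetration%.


Total dyed = 0.58 + 0.15 = 0.73 mm
Undyed core = 2.6 - 0.73 = 1.87 mm
Penetration = 0.73 / 2.6 x 100 = 28.1%


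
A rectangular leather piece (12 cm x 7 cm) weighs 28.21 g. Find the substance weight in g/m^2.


Area = 12 x 7 = 84 cm^2
SW = 28.21 / 84 x 10000 = 3358.3 g/m^2


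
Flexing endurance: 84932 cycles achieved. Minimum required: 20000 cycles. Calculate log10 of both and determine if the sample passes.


log10(84932) = 4.93
log10(20000) = 4.30
Passes: Yes


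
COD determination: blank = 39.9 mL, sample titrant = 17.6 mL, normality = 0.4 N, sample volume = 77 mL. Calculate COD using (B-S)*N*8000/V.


COD = (39.9 - 17.6) x 0.4 x 8000 / 77
COD = 22.3 x 0.4 x 8000 / 77
COD = 926.8 mg/L


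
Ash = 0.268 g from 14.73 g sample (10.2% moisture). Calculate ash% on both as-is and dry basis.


As-is ash = 1.82%
Dry-basis ash = 2.03%


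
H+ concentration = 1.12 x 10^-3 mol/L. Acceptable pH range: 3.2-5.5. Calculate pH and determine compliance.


pH = -log10(1.12 x 10^-3) = 2.95
Range: 3.2 to 5.5
Compliant: No


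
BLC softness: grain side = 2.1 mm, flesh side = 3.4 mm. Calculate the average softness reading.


Average = (2.1 + 3.4) / 2
Average = 2.75 mm


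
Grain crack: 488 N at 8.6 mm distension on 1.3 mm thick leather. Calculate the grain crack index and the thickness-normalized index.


Crack index = 56.7 N/mm
Normalized index = 43.6 N/mm per mm


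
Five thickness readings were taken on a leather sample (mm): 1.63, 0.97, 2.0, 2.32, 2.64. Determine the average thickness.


Sum = 1.63 + 0.97 + 2.0 + 2.32 + 2.64 = 9.56
Average = 9.56 / 5 = 1.91 mm


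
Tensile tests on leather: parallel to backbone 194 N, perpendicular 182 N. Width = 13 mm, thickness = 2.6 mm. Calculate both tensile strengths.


Parallel = 5.74 N/mm^2
Perpendicular = 5.38 N/mm^2

Area = 13 x 2.6 = 33.8 mm^2
TS (parallel) = 194 / 33.8 = 5.74 N/mm^2
TS (perpendicular) = 182 / 33.8 = 5.38 N/mm^2


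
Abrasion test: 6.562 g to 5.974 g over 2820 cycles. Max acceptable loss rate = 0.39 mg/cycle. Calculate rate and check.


Rate = 0.209 mg/cycle
Passes: Yes


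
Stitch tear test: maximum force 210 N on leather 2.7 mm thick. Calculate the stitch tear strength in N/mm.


Stitch tear strength = force / thickness
STS = 210 / 2.7 = 77.8 N/mm


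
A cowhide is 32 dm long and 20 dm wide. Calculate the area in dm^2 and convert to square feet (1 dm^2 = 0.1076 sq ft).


640 dm^2
68.86 sq ft

Area = 32 x 20 = 640 dm^2
Conversion: 640 x 0.1076 = 68.86 sq ft


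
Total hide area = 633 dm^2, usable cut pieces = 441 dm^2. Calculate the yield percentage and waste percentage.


Yield = 441 / 633 x 100 = 69.7%
Waste = 633 - 441 = 192 dm^2
Waste% = 100 - 69.7 = 30.3%


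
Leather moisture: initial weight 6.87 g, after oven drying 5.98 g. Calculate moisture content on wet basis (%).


13.0%

Moisture = 6.87 - 5.98 = 0.89 g
MC = 0.89 / 6.87 x 100 = 13.0%


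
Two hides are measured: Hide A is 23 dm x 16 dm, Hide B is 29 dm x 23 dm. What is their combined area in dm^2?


Hide A area = 23 x 16 = 368 dm^2
Hide B area = 29 x 23 = 667 dm^2
Total = 368 + 667 = 1035 dm^2


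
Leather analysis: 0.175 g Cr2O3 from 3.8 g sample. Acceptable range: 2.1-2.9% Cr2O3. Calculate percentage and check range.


Cr2O3 = 4.61%
Within range: No

Cr2O3% = 0.175 / 3.8 x 100 = 4.61%
Acceptable range: 2.1 to 2.9%
Within range: No


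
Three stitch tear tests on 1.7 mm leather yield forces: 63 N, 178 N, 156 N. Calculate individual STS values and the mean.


STS1 = 37.1 N/mm
STS2 = 104.7 N/mm
STS3 = 91.8 N/mm
Mean = 77.9 N/mm

STS1 = 63 / 1.7 = 37.1 N/mm
STS2 = 178 / 1.7 = 104.7 N/mm
STS3 = 156 / 1.7 = 91.8 N/mm
Mean = (37.1 + 104.7 + 91.8) / 3 = 77.9 N/mm


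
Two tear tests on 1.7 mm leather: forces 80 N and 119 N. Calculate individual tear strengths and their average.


Tear 1 = 47.1 N/mm
Tear 2 = 70.0 N/mm
Average = 58.6 N/mm

Tear 1 = 80 / 1.7 = 47.1 N/mm
Tear 2 = 119 / 1.7 = 70.0 N/mm
Average = (47.1 + 70.0) / 2 = 58.6 N/mm


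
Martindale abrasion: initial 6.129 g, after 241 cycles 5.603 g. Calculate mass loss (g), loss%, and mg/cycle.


Loss = 6.129 - 5.603 = 0.526 g
Loss% = 0.526 / 6.129 x 100 = 8.58%
Rate = 0.526 / 241 x 1000 = 2.183 mg/cycle


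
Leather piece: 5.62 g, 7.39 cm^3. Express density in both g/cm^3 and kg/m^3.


0.760 g/cm^3
760 kg/m^3

Density = 5.62 / 7.39 = 0.760 g/cm^3
Convert: 0.760 x 1000 = 760 kg/m^3


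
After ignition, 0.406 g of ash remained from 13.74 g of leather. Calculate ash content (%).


Ash% = 0.406 / 13.74 x 100
Ash% = 2.95%


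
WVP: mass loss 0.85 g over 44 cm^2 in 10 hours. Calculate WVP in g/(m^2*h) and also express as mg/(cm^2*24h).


WVP = 19.32 g/(m^2*h)
Daily rate = 46.36 mg/(cm^2*24h)


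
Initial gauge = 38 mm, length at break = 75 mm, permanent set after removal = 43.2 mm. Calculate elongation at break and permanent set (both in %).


Elongation at break = (75 - 38) / 38 x 100 = 97.4%
Permanent set = (43.2 - 38) / 38 x 100 = 13.7%


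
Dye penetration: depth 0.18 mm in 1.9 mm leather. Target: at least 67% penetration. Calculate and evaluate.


Penetration = 0.18 / 1.9 x 100 = 9.5%
Target: 67%
Meets target: No


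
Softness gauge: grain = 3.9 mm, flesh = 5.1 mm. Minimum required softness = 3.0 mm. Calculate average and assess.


Average softness = 4.50 mm
Meets requirement: Yes

Average = (3.9 + 5.1) / 2 = 4.50 mm
Minimum = 3.0 mm
Meets requirement: Yes


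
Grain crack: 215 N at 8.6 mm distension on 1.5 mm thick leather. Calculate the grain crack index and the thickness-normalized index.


Crack index = 215 / 8.6 = 25.0 N/mm
Normalized = 25.0 / 1.5 = 16.7 N/mm per mm


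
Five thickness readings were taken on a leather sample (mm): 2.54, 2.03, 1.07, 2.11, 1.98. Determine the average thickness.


1.95 mm


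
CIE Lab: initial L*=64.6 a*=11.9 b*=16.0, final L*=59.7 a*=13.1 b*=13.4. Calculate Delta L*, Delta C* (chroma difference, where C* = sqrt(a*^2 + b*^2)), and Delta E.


Delta L* = -4.9
Delta C* = -1.20
Delta E = 5.68

Delta L* = 59.7 - 64.6 = -4.9
C1* = sqrt((11.9)^2 + (16.0)^2) = 19.940
C2* = sqrt((13.1)^2 + (13.4)^2) = 18.740
Delta C* = 18.740 - 19.940 = -1.20
Delta E = sqrt((-4.9)^2 + (1.2)^2 + (-2.6)^2) = 5.68


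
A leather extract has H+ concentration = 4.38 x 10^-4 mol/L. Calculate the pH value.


pH = 3.36


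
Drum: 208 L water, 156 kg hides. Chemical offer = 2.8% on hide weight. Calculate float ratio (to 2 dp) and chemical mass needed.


Float ratio = 1.33
Chemical needed = 4.368 kg


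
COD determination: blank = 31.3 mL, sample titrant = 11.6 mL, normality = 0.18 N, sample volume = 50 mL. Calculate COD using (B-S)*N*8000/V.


COD = (31.3 - 11.6) x 0.18 x 8000 / 50
COD = 19.7 x 0.18 x 8000 / 50
COD = 567.4 mg/L


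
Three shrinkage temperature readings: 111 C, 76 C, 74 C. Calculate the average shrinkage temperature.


Average = (111 + 76 + 74) / 3
Average = 261 / 3 = 87.0 C


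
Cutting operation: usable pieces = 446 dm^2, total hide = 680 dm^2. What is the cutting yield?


65.6%


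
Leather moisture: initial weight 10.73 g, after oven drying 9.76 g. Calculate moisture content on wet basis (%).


Moisture = 10.73 - 9.76 = 0.97 g
MC = 0.97 / 10.73 x 100 = 9.0%


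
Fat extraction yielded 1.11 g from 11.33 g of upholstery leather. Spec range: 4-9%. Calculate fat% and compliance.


Fat% = 1.11 / 11.33 x 100 = 9.8%
Spec range: 4-9%
Compliant: No


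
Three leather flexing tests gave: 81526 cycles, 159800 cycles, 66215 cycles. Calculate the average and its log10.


Average = 102514 cycles
log10 = 5.01

Average = (81526 + 159800 + 66215) / 3 = 102514 cycles
log10(102514) = 5.01


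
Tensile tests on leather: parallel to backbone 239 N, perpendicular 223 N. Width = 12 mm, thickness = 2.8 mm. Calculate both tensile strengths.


Area = 12 x 2.8 = 33.6 mm^2
TS (parallel) = 239 / 33.6 = 7.11 N/mm^2
TS (perpendicular) = 223 / 33.6 = 6.64 N/mm^2


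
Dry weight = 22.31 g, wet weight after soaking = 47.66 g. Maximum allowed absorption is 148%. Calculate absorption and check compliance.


WA = (47.66 - 22.31) / 22.31 x 100 = 113.6%
Maximum allowed: 148%
Compliant: Yes


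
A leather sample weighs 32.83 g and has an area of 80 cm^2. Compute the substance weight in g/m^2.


4103.8 g/m^2

Substance weight = mass / area x 10000
SW = 32.83 / 80 x 10000
SW = 4103.8 g/m^2


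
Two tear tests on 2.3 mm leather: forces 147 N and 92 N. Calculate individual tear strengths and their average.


Tear 1 = 147 / 2.3 = 63.9 N/mm
Tear 2 = 92 / 2.3 = 40.0 N/mm
Average = (63.9 + 40.0) / 2 = 52.0 N/mm


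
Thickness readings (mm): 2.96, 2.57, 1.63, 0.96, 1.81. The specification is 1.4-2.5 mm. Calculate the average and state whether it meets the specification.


Average = 1.99 mm
Within specification: Yes

Sum = 9.93
Average = 9.93 / 5 = 1.99 mm
Specification range: 1.4 to 2.5 mm
Within spec: Yes


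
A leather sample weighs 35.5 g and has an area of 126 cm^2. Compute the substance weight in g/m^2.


2817.5 g/m^2


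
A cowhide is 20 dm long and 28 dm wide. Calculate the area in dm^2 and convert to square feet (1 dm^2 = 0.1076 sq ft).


Area = 20 x 28 = 560 dm^2
Conversion: 560 x 0.1076 = 60.26 sq ft


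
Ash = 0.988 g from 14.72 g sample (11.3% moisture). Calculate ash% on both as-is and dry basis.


As-is ash% = 0.988 / 14.72 x 100 = 6.71%
Dry mass = 14.72 x (100 - 11.3) / 100 = 13.05664 g
Dry-basis ash% = 0.988 / 13.05664 x 100 = 7.57%


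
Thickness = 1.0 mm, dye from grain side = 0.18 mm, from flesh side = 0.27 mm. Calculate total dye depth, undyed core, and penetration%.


Total dyed = 0.18 + 0.27 = 0.45 mm
Undyed core = 1.0 - 0.45 = 0.55 mm
Penetration = 0.45 / 1.0 x 100 = 45.0%


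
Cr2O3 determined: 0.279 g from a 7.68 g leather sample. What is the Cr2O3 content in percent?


Cr2O3% = 0.279 / 7.68 x 100
Cr2O3% = 3.63%


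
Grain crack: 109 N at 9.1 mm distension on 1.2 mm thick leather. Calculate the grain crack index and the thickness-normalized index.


Crack index = 12.0 N/mm
Normalized index = 10.0 N/mm per mm


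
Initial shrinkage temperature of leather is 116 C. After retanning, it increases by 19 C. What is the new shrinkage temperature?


New Ts = 116 + 19 = 135 C


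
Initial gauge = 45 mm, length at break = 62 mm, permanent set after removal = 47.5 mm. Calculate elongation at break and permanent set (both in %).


Elongation at break = 37.8%
Permanent set = 5.6%


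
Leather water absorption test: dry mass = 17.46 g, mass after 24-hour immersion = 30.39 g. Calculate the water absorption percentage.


Water absorbed = 30.39 - 17.46 = 12.93 g
WA% = 12.93 / 17.46 x 100 = 74.1%


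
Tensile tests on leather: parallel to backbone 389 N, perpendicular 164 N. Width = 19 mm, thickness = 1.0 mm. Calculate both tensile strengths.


Area = 19 x 1.0 = 19.0 mm^2
TS (parallel) = 389 / 19.0 = 20.47 N/mm^2
TS (perpendicular) = 164 / 19.0 = 8.63 N/mm^2


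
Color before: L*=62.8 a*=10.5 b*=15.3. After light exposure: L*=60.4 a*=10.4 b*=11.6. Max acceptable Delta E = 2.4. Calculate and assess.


Delta E = 4.41
Passes: No


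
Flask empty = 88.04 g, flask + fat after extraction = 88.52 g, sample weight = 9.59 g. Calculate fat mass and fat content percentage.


Fat mass = 0.48 g
Fat content = 5.0%


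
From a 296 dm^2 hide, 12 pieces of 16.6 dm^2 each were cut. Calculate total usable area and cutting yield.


Usable area = 199.2 dm^2
Yield = 67.3%

Total usable = 12 x 16.6 = 199.2 dm^2
Yield = 199.2 / 296 x 100 = 67.3%


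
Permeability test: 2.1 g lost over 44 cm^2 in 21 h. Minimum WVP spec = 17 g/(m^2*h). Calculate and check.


WVP = 22.73 g/(m^2*h)
Meets specification: Yes

WVP = 2.1 / (44 x 21) x 10000 = 22.73 g/(m^2*h)
Minimum: 17 g/(m^2*h)
Meets spec: Yes


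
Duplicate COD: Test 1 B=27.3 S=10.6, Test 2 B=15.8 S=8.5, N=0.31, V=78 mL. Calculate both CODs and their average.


COD1 = 531.0 mg/L
COD2 = 232.1 mg/L
Average = 381.6 mg/L

COD1 = (27.3 - 10.6) x 0.31 x 8000 / 78 = 531.0 mg/L
COD2 = (15.8 - 8.5) x 0.31 x 8000 / 78 = 232.1 mg/L
Average = (531.0 + 232.1) / 2 = 381.6 mg/L


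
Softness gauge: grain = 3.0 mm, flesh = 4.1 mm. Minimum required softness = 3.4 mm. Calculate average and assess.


Average softness = 3.55 mm
Meets requirement: Yes

Average = (3.0 + 4.1) / 2 = 3.55 mm
Minimum = 3.4 mm
Meets requirement: Yes


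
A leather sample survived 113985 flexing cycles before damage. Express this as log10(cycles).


5.06

log10(113985) = 5.06


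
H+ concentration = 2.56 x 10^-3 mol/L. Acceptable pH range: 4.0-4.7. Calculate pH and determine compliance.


pH = -log10(2.56 x 10^-3) = 2.59
Range: 4.0 to 4.7
Compliant: No


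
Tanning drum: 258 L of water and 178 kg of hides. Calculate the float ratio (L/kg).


1.4

Float ratio = water / hide weight
Ratio = 258 / 178 = 1.4


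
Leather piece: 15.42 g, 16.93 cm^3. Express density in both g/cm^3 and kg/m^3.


Density = 15.42 / 16.93 = 0.911 g/cm^3
Convert: 0.911 x 1000 = 911 kg/m^3


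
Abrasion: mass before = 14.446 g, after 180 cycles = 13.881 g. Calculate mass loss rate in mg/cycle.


Mass loss = 14.446 - 13.881 = 0.565 g
Rate = 0.565 / 180 x 1000 = 3.139 mg/cycle


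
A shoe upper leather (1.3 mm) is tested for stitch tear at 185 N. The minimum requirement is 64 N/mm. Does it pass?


STS = 142.3 N/mm
Passes: Yes


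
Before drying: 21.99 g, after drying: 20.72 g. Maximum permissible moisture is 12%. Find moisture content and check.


Moisture content = 5.8%
Acceptable: Yes

MC = (21.99 - 20.72) / 21.99 x 100 = 5.8%
Maximum: 12%
Acceptable: Yes


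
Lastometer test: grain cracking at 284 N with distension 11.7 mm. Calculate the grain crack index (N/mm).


Grain crack index = force / distension
Index = 284 / 11.7 = 24.3 N/mm


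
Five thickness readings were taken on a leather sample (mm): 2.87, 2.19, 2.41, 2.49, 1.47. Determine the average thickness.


Sum = 2.87 + 2.19 + 2.41 + 2.49 + 1.47 = 11.43
Average = 11.43 / 5 = 2.29 mm


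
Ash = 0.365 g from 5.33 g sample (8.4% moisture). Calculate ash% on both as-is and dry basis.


As-is ash% = 0.365 / 5.33 x 100 = 6.85%
Dry mass = 5.33 x (100 - 8.4) / 100 = 4.88228 g
Dry-basis ash% = 0.365 / 4.88228 x 100 = 7.48%


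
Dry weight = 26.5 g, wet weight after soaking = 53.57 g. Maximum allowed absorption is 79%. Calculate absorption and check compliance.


WA = (53.57 - 26.5) / 26.5 x 100 = 102.2%
Maximum allowed: 79%
Compliant: No


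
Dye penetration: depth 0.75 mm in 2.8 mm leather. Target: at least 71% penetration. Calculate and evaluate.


Penetration = 0.75 / 2.8 x 100 = 26.8%
Target: 71%
Meets target: No


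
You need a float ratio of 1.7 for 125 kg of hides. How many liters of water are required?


212.5 L

Water = hide weight x target ratio
Water = 125 x 1.7 = 212.5 L


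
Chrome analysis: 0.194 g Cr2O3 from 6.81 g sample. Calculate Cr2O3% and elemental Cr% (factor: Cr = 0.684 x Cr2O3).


Cr2O3% = 0.194 / 6.81 x 100 = 2.85%
Cr% = 2.85 x 0.684 = 1.95%


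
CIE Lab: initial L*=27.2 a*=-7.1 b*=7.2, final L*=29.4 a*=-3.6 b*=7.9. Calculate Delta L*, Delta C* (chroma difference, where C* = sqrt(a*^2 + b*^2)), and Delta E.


Delta L* = 2.2
Delta C* = -1.43
Delta E = 4.19

Delta L* = 29.4 - 27.2 = 2.2
C1* = sqrt((-7.1)^2 + (7.2)^2) = 10.112
C2* = sqrt((-3.6)^2 + (7.9)^2) = 8.682
Delta C* = 8.682 - 10.112 = -1.43
Delta E = sqrt((2.2)^2 + (3.5)^2 + (0.7)^2) = 4.19


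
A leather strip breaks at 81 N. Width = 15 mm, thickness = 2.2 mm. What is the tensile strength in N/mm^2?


Cross-sectional area = 15 x 2.2 = 33.0 mm^2
Tensile strength = 81 / 33.0 = 2.45 N/mm^2


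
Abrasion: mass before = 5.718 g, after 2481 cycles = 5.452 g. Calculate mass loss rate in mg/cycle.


Mass loss = 5.718 - 5.452 = 0.266 g
Rate = 0.266 / 2481 x 1000 = 0.107 mg/cycle


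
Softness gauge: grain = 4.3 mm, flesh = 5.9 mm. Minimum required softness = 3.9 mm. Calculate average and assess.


Average softness = 5.10 mm
Meets requirement: Yes

Average = (4.3 + 5.9) / 2 = 5.10 mm
Minimum = 3.9 mm
Meets requirement: Yes


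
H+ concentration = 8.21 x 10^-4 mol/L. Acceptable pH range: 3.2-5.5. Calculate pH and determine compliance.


pH = 3.09
Compliant: No

pH = -log10(8.21 x 10^-4) = 3.09
Range: 3.2 to 5.5
Compliant: No


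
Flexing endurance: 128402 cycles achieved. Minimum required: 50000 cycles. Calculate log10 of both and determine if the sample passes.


log10(128402) = 5.11
log10(50000) = 4.70
Passes: Yes


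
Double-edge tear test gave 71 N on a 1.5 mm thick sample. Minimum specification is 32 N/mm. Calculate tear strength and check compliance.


Tear strength = 71 / 1.5 = 47.3 N/mm
Required minimum = 32 N/mm
Compliant: Yes


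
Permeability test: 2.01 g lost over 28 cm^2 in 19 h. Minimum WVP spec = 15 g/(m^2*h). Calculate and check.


WVP = 2.01 / (28 x 19) x 10000 = 37.78 g/(m^2*h)
Minimum: 15 g/(m^2*h)
Meets spec: Yes


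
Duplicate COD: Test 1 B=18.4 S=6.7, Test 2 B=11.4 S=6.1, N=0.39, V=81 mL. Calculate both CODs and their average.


COD1 = (18.4 - 6.7) x 0.39 x 8000 / 81 = 450.7 mg/L
COD2 = (11.4 - 6.1) x 0.39 x 8000 / 81 = 204.1 mg/L
Average = (450.7 + 204.1) / 2 = 327.4 mg/L


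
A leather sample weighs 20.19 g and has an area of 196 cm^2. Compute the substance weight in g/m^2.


Substance weight = mass / area x 10000
SW = 20.19 / 196 x 10000
SW = 1030.1 g/m^2


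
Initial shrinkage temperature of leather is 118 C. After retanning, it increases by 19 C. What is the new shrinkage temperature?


New Ts = 118 + 19 = 137 C


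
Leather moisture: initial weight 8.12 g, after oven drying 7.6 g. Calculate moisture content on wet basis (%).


Moisture = 8.12 - 7.6 = 0.52 g
MC = 0.52 / 8.12 x 100 = 6.4%


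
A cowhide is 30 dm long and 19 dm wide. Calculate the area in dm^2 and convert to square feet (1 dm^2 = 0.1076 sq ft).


570 dm^2
61.33 sq ft

Area = 30 x 19 = 570 dm^2
Conversion: 570 x 0.1076 = 61.33 sq ft


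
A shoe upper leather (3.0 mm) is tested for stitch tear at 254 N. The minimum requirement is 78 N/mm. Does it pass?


STS = 254 / 3.0 = 84.7 N/mm
Minimum required: 78 N/mm
Passes: Yes


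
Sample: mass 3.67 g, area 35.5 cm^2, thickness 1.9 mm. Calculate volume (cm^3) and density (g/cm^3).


Volume = 6.745 cm^3
Density = 0.544 g/cm^3

Thickness in cm = 1.9 / 10 = 0.19 cm
Volume = 35.5 x 0.19 = 6.745 cm^3
Density = 3.67 / 6.745 = 0.544 g/cm^3


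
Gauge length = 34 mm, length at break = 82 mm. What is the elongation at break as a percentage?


Extension = 82 - 34 = 48 mm
Elongation = 48 / 34 x 100 = 141.2%


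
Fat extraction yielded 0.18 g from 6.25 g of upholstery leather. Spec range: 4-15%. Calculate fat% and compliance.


Fat% = 0.18 / 6.25 x 100 = 2.9%
Spec range: 4-15%
Compliant: No


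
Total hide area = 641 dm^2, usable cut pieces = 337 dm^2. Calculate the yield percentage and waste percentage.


Yield = 337 / 641 x 100 = 52.6%
Waste = 641 - 337 = 304 dm^2
Waste% = 100 - 52.6 = 47.4%


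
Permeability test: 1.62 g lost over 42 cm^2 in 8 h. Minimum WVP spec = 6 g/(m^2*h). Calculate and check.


WVP = 1.62 / (42 x 8) x 10000 = 48.21 g/(m^2*h)
Minimum: 6 g/(m^2*h)
Meets spec: Yes


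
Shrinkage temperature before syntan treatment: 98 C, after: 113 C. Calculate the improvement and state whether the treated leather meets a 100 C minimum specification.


Improvement = 113 - 98 = 15 C
Spec check: 113 C >= 100 C? Yes


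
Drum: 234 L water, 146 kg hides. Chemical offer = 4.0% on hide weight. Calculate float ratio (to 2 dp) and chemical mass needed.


Float ratio = 1.60
Chemical needed = 5.84 kg

Float ratio = 234 / 146 = 1.60
Chemical = 146 x 4.0 / 100 = 5.84 kg


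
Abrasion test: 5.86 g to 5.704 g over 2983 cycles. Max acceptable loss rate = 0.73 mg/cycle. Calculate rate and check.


Rate = 0.052 mg/cycle
Passes: Yes


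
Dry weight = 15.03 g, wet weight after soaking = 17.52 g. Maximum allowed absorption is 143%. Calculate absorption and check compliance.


Absorption = 16.6%
Compliant: Yes


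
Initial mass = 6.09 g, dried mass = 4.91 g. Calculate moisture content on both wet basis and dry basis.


Wet basis = 19.4%
Dry basis = 24.0%

Moisture lost = 6.09 - 4.91 = 1.18 g
Wet basis MC = 1.18 / 6.09 x 100 = 19.4%
Dry basis MC = 1.18 / 4.91 x 100 = 24.0%


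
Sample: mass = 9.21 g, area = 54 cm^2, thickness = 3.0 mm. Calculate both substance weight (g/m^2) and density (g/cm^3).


Substance weight = 1705.6 g/m^2
Density = 0.569 g/cm^3


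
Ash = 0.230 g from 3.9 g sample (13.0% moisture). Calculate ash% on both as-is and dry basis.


As-is ash = 5.90%
Dry-basis ash = 6.78%

As-is ash% = 0.230 / 3.9 x 100 = 5.90%
Dry mass = 3.9 x (100 - 13.0) / 100 = 3.393 g
Dry-basis ash% = 0.230 / 3.393 x 100 = 6.78%


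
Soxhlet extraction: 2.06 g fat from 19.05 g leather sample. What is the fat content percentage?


Fat content = 2.06 / 19.05 x 100
Fat = 10.8%


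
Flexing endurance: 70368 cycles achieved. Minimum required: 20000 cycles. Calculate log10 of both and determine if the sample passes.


Achieved: log10 = 4.85
Required: log10 = 4.30
Passes: Yes

log10(70368) = 4.85
log10(20000) = 4.30
Passes: Yes


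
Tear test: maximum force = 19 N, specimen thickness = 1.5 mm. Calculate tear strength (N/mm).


Tear strength = force / thickness
Tear = 19 / 1.5 = 12.7 N/mm


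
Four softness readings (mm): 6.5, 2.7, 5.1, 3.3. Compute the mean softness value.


Sum = 6.5 + 2.7 + 5.1 + 3.3
Mean = 17.6 / 4 = 4.40 mm


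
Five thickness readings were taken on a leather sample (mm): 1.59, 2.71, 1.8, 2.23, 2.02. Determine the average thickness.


2.07 mm


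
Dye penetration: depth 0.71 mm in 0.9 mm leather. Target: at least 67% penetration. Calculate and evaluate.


Penetration = 0.71 / 0.9 x 100 = 78.9%
Target: 67%
Meets target: Yes
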